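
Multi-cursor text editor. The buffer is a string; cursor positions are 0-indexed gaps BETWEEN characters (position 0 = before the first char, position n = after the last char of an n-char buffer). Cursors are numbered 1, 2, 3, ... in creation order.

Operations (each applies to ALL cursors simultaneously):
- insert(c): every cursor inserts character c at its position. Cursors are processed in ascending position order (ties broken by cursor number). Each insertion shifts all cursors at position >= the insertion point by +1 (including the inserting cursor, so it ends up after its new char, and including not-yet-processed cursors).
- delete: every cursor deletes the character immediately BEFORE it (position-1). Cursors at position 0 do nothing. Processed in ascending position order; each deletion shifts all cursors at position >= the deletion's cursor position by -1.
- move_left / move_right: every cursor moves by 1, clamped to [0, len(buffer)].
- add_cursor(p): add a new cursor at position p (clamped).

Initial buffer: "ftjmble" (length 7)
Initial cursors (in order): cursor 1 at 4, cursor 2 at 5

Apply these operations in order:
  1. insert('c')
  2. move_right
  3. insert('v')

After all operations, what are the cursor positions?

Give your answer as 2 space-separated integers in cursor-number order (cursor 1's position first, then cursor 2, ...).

Answer: 7 10

Derivation:
After op 1 (insert('c')): buffer="ftjmcbcle" (len 9), cursors c1@5 c2@7, authorship ....1.2..
After op 2 (move_right): buffer="ftjmcbcle" (len 9), cursors c1@6 c2@8, authorship ....1.2..
After op 3 (insert('v')): buffer="ftjmcbvclve" (len 11), cursors c1@7 c2@10, authorship ....1.12.2.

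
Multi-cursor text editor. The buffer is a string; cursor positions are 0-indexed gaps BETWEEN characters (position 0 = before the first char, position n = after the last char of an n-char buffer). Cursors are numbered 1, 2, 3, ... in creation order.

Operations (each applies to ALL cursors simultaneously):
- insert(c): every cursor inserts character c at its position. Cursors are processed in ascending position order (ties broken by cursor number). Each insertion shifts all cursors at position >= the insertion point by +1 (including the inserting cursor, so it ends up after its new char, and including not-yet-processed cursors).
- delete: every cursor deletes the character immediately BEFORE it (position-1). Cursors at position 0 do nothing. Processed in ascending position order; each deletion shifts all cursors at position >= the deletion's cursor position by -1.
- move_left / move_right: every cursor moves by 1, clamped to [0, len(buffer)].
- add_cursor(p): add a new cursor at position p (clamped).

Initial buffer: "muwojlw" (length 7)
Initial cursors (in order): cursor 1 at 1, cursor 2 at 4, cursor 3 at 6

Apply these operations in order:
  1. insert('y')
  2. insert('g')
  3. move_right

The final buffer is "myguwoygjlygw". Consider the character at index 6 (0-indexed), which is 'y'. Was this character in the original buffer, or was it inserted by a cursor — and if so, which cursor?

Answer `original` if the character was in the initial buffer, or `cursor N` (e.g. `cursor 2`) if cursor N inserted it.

After op 1 (insert('y')): buffer="myuwoyjlyw" (len 10), cursors c1@2 c2@6 c3@9, authorship .1...2..3.
After op 2 (insert('g')): buffer="myguwoygjlygw" (len 13), cursors c1@3 c2@8 c3@12, authorship .11...22..33.
After op 3 (move_right): buffer="myguwoygjlygw" (len 13), cursors c1@4 c2@9 c3@13, authorship .11...22..33.
Authorship (.=original, N=cursor N): . 1 1 . . . 2 2 . . 3 3 .
Index 6: author = 2

Answer: cursor 2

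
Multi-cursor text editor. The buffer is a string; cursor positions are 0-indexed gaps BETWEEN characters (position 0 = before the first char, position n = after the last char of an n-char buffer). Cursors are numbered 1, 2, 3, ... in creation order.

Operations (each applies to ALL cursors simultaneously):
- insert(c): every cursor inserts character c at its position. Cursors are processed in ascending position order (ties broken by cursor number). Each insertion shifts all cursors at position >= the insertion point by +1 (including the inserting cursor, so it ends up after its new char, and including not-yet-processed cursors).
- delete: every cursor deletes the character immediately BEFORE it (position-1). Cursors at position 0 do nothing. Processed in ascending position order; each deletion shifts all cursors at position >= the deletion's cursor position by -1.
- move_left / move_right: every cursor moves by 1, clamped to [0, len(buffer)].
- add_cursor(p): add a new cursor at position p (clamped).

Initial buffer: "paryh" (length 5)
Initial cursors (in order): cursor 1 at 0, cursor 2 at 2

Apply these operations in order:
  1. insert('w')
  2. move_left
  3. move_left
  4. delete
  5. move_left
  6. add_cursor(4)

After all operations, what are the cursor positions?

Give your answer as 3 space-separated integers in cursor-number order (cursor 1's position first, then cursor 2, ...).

Answer: 0 0 4

Derivation:
After op 1 (insert('w')): buffer="wpawryh" (len 7), cursors c1@1 c2@4, authorship 1..2...
After op 2 (move_left): buffer="wpawryh" (len 7), cursors c1@0 c2@3, authorship 1..2...
After op 3 (move_left): buffer="wpawryh" (len 7), cursors c1@0 c2@2, authorship 1..2...
After op 4 (delete): buffer="wawryh" (len 6), cursors c1@0 c2@1, authorship 1.2...
After op 5 (move_left): buffer="wawryh" (len 6), cursors c1@0 c2@0, authorship 1.2...
After op 6 (add_cursor(4)): buffer="wawryh" (len 6), cursors c1@0 c2@0 c3@4, authorship 1.2...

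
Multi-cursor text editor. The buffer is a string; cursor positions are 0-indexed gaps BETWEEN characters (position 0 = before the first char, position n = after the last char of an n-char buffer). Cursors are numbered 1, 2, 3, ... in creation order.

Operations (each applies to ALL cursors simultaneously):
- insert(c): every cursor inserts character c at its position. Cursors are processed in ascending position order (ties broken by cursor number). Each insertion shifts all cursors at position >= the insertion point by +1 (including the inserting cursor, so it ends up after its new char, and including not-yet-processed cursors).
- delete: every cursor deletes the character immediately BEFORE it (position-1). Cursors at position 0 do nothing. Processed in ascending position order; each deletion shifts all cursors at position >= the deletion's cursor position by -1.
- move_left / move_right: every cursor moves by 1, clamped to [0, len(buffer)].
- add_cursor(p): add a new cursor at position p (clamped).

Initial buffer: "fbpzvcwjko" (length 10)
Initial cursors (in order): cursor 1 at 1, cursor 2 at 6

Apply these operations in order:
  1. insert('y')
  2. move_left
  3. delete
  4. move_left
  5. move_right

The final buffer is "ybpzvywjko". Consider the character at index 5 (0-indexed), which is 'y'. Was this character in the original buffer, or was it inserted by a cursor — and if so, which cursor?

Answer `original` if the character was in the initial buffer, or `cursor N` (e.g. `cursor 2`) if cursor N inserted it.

After op 1 (insert('y')): buffer="fybpzvcywjko" (len 12), cursors c1@2 c2@8, authorship .1.....2....
After op 2 (move_left): buffer="fybpzvcywjko" (len 12), cursors c1@1 c2@7, authorship .1.....2....
After op 3 (delete): buffer="ybpzvywjko" (len 10), cursors c1@0 c2@5, authorship 1....2....
After op 4 (move_left): buffer="ybpzvywjko" (len 10), cursors c1@0 c2@4, authorship 1....2....
After op 5 (move_right): buffer="ybpzvywjko" (len 10), cursors c1@1 c2@5, authorship 1....2....
Authorship (.=original, N=cursor N): 1 . . . . 2 . . . .
Index 5: author = 2

Answer: cursor 2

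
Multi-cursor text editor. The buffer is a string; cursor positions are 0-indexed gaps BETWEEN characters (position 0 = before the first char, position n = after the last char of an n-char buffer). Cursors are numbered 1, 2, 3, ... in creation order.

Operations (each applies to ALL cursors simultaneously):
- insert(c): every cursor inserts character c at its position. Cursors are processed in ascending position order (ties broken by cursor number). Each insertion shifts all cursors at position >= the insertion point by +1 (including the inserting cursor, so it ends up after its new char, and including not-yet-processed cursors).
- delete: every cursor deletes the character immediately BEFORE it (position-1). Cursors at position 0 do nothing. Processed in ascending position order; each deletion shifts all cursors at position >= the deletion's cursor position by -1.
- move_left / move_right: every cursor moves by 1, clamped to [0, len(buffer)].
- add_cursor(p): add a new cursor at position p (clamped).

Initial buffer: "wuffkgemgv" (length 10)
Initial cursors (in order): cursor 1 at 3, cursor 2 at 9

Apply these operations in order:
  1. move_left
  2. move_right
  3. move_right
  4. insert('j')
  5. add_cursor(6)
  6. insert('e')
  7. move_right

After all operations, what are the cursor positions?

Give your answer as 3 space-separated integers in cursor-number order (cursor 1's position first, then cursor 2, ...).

Answer: 7 15 9

Derivation:
After op 1 (move_left): buffer="wuffkgemgv" (len 10), cursors c1@2 c2@8, authorship ..........
After op 2 (move_right): buffer="wuffkgemgv" (len 10), cursors c1@3 c2@9, authorship ..........
After op 3 (move_right): buffer="wuffkgemgv" (len 10), cursors c1@4 c2@10, authorship ..........
After op 4 (insert('j')): buffer="wuffjkgemgvj" (len 12), cursors c1@5 c2@12, authorship ....1......2
After op 5 (add_cursor(6)): buffer="wuffjkgemgvj" (len 12), cursors c1@5 c3@6 c2@12, authorship ....1......2
After op 6 (insert('e')): buffer="wuffjekegemgvje" (len 15), cursors c1@6 c3@8 c2@15, authorship ....11.3.....22
After op 7 (move_right): buffer="wuffjekegemgvje" (len 15), cursors c1@7 c3@9 c2@15, authorship ....11.3.....22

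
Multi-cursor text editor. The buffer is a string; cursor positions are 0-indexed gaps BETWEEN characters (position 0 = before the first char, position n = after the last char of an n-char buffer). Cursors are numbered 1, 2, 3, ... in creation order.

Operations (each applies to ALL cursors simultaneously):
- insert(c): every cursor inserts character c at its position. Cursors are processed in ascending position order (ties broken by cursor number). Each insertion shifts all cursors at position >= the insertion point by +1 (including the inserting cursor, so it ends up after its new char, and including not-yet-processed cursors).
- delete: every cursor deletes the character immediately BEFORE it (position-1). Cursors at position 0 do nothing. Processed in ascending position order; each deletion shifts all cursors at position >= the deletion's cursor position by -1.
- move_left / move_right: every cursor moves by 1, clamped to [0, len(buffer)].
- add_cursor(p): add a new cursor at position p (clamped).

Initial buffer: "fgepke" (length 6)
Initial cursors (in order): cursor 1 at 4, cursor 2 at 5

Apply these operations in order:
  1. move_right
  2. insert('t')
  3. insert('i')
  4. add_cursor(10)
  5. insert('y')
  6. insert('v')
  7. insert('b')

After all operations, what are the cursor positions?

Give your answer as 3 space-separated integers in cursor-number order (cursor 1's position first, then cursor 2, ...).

Answer: 10 19 19

Derivation:
After op 1 (move_right): buffer="fgepke" (len 6), cursors c1@5 c2@6, authorship ......
After op 2 (insert('t')): buffer="fgepktet" (len 8), cursors c1@6 c2@8, authorship .....1.2
After op 3 (insert('i')): buffer="fgepktieti" (len 10), cursors c1@7 c2@10, authorship .....11.22
After op 4 (add_cursor(10)): buffer="fgepktieti" (len 10), cursors c1@7 c2@10 c3@10, authorship .....11.22
After op 5 (insert('y')): buffer="fgepktiyetiyy" (len 13), cursors c1@8 c2@13 c3@13, authorship .....111.2223
After op 6 (insert('v')): buffer="fgepktiyvetiyyvv" (len 16), cursors c1@9 c2@16 c3@16, authorship .....1111.222323
After op 7 (insert('b')): buffer="fgepktiyvbetiyyvvbb" (len 19), cursors c1@10 c2@19 c3@19, authorship .....11111.22232323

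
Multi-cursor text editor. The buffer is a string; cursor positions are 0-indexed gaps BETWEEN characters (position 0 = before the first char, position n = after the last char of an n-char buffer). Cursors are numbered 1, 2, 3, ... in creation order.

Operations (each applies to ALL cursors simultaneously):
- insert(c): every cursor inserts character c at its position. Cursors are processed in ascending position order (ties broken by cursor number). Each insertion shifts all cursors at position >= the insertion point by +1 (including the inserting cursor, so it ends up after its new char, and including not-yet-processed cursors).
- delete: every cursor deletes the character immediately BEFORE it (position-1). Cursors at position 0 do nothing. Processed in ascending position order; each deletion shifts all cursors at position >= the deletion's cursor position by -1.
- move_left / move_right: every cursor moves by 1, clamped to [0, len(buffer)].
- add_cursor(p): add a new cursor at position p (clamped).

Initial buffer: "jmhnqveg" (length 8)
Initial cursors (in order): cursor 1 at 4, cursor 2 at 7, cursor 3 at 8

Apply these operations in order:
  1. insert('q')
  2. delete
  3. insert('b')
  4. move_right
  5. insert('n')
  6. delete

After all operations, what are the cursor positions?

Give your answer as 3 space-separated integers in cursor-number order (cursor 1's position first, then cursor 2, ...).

After op 1 (insert('q')): buffer="jmhnqqveqgq" (len 11), cursors c1@5 c2@9 c3@11, authorship ....1...2.3
After op 2 (delete): buffer="jmhnqveg" (len 8), cursors c1@4 c2@7 c3@8, authorship ........
After op 3 (insert('b')): buffer="jmhnbqvebgb" (len 11), cursors c1@5 c2@9 c3@11, authorship ....1...2.3
After op 4 (move_right): buffer="jmhnbqvebgb" (len 11), cursors c1@6 c2@10 c3@11, authorship ....1...2.3
After op 5 (insert('n')): buffer="jmhnbqnvebgnbn" (len 14), cursors c1@7 c2@12 c3@14, authorship ....1.1..2.233
After op 6 (delete): buffer="jmhnbqvebgb" (len 11), cursors c1@6 c2@10 c3@11, authorship ....1...2.3

Answer: 6 10 11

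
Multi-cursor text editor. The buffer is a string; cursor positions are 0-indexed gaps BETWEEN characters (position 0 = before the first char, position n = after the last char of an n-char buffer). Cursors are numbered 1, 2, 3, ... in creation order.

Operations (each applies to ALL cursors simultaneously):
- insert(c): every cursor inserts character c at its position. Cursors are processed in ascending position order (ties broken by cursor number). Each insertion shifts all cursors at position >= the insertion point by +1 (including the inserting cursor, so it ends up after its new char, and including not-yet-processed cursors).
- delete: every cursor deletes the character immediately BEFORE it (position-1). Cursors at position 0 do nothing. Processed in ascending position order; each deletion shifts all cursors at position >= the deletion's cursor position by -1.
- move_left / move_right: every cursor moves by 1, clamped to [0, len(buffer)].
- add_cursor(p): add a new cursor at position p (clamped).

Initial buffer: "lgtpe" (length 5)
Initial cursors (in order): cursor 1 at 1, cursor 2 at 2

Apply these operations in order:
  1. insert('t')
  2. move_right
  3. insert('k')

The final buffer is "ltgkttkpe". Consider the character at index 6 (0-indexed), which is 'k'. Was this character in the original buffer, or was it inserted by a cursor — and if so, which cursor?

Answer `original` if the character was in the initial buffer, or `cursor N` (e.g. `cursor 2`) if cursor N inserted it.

Answer: cursor 2

Derivation:
After op 1 (insert('t')): buffer="ltgttpe" (len 7), cursors c1@2 c2@4, authorship .1.2...
After op 2 (move_right): buffer="ltgttpe" (len 7), cursors c1@3 c2@5, authorship .1.2...
After op 3 (insert('k')): buffer="ltgkttkpe" (len 9), cursors c1@4 c2@7, authorship .1.12.2..
Authorship (.=original, N=cursor N): . 1 . 1 2 . 2 . .
Index 6: author = 2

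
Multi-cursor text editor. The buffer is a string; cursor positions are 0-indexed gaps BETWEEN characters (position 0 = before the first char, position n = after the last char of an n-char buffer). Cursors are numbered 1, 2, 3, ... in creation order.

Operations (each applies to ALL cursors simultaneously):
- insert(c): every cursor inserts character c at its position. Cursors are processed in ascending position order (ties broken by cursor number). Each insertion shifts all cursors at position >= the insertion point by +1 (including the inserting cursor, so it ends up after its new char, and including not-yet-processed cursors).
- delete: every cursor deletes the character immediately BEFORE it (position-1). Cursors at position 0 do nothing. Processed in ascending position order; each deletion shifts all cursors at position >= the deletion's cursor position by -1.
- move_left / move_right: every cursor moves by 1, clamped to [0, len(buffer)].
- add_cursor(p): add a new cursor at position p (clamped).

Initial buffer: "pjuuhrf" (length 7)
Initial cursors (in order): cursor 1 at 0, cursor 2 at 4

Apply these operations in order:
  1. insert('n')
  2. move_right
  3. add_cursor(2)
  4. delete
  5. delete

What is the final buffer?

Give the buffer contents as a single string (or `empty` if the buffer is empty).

Answer: juurf

Derivation:
After op 1 (insert('n')): buffer="npjuunhrf" (len 9), cursors c1@1 c2@6, authorship 1....2...
After op 2 (move_right): buffer="npjuunhrf" (len 9), cursors c1@2 c2@7, authorship 1....2...
After op 3 (add_cursor(2)): buffer="npjuunhrf" (len 9), cursors c1@2 c3@2 c2@7, authorship 1....2...
After op 4 (delete): buffer="juunrf" (len 6), cursors c1@0 c3@0 c2@4, authorship ...2..
After op 5 (delete): buffer="juurf" (len 5), cursors c1@0 c3@0 c2@3, authorship .....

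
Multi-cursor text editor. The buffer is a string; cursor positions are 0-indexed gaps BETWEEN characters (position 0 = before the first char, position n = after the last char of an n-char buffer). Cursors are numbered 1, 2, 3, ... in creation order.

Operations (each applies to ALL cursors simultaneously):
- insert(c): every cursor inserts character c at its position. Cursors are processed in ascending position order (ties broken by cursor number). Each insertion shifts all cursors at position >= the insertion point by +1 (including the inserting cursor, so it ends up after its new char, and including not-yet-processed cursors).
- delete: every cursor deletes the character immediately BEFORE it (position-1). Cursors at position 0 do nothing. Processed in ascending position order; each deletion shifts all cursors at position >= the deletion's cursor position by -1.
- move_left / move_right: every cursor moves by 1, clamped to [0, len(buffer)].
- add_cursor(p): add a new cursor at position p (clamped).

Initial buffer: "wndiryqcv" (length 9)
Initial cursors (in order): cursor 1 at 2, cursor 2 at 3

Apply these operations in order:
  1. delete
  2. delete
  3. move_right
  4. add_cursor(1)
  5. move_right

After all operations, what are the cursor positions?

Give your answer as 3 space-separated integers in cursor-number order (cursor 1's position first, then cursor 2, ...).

After op 1 (delete): buffer="wiryqcv" (len 7), cursors c1@1 c2@1, authorship .......
After op 2 (delete): buffer="iryqcv" (len 6), cursors c1@0 c2@0, authorship ......
After op 3 (move_right): buffer="iryqcv" (len 6), cursors c1@1 c2@1, authorship ......
After op 4 (add_cursor(1)): buffer="iryqcv" (len 6), cursors c1@1 c2@1 c3@1, authorship ......
After op 5 (move_right): buffer="iryqcv" (len 6), cursors c1@2 c2@2 c3@2, authorship ......

Answer: 2 2 2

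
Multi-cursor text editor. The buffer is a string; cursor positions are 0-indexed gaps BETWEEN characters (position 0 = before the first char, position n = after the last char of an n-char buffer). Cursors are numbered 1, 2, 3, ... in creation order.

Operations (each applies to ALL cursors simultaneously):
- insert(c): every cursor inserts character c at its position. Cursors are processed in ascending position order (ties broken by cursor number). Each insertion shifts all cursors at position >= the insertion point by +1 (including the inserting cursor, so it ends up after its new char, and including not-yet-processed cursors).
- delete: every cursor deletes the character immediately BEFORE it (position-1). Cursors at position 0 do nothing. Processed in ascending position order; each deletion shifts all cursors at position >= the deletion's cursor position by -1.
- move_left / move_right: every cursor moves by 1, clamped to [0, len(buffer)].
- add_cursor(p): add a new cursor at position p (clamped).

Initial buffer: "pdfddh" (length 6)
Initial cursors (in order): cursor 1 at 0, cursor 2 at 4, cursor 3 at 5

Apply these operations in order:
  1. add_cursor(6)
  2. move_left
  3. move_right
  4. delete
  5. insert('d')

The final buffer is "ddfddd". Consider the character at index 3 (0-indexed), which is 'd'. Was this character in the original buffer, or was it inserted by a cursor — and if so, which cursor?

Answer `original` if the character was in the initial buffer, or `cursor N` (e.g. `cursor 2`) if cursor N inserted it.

After op 1 (add_cursor(6)): buffer="pdfddh" (len 6), cursors c1@0 c2@4 c3@5 c4@6, authorship ......
After op 2 (move_left): buffer="pdfddh" (len 6), cursors c1@0 c2@3 c3@4 c4@5, authorship ......
After op 3 (move_right): buffer="pdfddh" (len 6), cursors c1@1 c2@4 c3@5 c4@6, authorship ......
After op 4 (delete): buffer="df" (len 2), cursors c1@0 c2@2 c3@2 c4@2, authorship ..
After op 5 (insert('d')): buffer="ddfddd" (len 6), cursors c1@1 c2@6 c3@6 c4@6, authorship 1..234
Authorship (.=original, N=cursor N): 1 . . 2 3 4
Index 3: author = 2

Answer: cursor 2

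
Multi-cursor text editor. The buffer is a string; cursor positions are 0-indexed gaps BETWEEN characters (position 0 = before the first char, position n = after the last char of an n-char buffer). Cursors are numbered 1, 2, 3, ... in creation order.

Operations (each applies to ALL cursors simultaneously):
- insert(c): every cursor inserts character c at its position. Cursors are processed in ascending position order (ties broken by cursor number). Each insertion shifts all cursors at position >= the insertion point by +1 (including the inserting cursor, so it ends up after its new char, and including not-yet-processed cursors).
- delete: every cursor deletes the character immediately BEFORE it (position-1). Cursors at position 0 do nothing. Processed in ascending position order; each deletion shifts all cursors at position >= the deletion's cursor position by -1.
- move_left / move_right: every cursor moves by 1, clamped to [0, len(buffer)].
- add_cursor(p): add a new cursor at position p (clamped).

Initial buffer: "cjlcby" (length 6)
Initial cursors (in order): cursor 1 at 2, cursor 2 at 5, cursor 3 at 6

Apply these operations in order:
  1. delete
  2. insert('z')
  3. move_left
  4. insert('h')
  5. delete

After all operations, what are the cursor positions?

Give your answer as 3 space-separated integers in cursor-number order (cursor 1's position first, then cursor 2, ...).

Answer: 1 5 5

Derivation:
After op 1 (delete): buffer="clc" (len 3), cursors c1@1 c2@3 c3@3, authorship ...
After op 2 (insert('z')): buffer="czlczz" (len 6), cursors c1@2 c2@6 c3@6, authorship .1..23
After op 3 (move_left): buffer="czlczz" (len 6), cursors c1@1 c2@5 c3@5, authorship .1..23
After op 4 (insert('h')): buffer="chzlczhhz" (len 9), cursors c1@2 c2@8 c3@8, authorship .11..2233
After op 5 (delete): buffer="czlczz" (len 6), cursors c1@1 c2@5 c3@5, authorship .1..23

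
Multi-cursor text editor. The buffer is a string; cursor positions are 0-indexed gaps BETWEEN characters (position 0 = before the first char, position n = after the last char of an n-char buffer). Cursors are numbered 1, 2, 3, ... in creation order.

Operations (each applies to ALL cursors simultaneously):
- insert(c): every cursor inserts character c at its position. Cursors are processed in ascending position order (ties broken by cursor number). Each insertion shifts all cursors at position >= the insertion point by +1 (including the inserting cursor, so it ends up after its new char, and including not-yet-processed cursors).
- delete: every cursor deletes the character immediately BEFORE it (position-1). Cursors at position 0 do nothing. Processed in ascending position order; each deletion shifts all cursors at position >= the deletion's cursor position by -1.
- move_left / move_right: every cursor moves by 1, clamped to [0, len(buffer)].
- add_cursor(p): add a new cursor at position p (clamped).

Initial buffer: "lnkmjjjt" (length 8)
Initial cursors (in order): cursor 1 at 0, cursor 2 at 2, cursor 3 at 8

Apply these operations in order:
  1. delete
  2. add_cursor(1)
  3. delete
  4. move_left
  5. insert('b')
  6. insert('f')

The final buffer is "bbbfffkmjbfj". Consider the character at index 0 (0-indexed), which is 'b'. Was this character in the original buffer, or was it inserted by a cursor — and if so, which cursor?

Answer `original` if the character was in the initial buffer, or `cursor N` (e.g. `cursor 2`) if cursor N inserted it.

After op 1 (delete): buffer="lkmjjj" (len 6), cursors c1@0 c2@1 c3@6, authorship ......
After op 2 (add_cursor(1)): buffer="lkmjjj" (len 6), cursors c1@0 c2@1 c4@1 c3@6, authorship ......
After op 3 (delete): buffer="kmjj" (len 4), cursors c1@0 c2@0 c4@0 c3@4, authorship ....
After op 4 (move_left): buffer="kmjj" (len 4), cursors c1@0 c2@0 c4@0 c3@3, authorship ....
After op 5 (insert('b')): buffer="bbbkmjbj" (len 8), cursors c1@3 c2@3 c4@3 c3@7, authorship 124...3.
After op 6 (insert('f')): buffer="bbbfffkmjbfj" (len 12), cursors c1@6 c2@6 c4@6 c3@11, authorship 124124...33.
Authorship (.=original, N=cursor N): 1 2 4 1 2 4 . . . 3 3 .
Index 0: author = 1

Answer: cursor 1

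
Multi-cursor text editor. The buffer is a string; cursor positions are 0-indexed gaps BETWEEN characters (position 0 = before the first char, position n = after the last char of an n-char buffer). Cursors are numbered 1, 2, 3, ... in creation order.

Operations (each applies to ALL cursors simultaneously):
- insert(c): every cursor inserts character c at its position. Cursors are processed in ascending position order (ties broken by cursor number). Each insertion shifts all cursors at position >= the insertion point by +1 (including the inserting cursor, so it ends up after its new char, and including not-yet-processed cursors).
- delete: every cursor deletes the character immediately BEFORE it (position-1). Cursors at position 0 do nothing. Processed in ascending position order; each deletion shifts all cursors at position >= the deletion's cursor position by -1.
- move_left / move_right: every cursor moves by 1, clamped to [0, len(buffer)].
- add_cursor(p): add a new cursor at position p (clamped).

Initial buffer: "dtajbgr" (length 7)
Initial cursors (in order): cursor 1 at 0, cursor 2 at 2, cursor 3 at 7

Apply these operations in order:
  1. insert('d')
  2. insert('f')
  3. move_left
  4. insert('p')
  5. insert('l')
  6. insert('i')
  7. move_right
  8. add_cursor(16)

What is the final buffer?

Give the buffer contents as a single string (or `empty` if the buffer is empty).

After op 1 (insert('d')): buffer="ddtdajbgrd" (len 10), cursors c1@1 c2@4 c3@10, authorship 1..2.....3
After op 2 (insert('f')): buffer="dfdtdfajbgrdf" (len 13), cursors c1@2 c2@6 c3@13, authorship 11..22.....33
After op 3 (move_left): buffer="dfdtdfajbgrdf" (len 13), cursors c1@1 c2@5 c3@12, authorship 11..22.....33
After op 4 (insert('p')): buffer="dpfdtdpfajbgrdpf" (len 16), cursors c1@2 c2@7 c3@15, authorship 111..222.....333
After op 5 (insert('l')): buffer="dplfdtdplfajbgrdplf" (len 19), cursors c1@3 c2@9 c3@18, authorship 1111..2222.....3333
After op 6 (insert('i')): buffer="dplifdtdplifajbgrdplif" (len 22), cursors c1@4 c2@11 c3@21, authorship 11111..22222.....33333
After op 7 (move_right): buffer="dplifdtdplifajbgrdplif" (len 22), cursors c1@5 c2@12 c3@22, authorship 11111..22222.....33333
After op 8 (add_cursor(16)): buffer="dplifdtdplifajbgrdplif" (len 22), cursors c1@5 c2@12 c4@16 c3@22, authorship 11111..22222.....33333

Answer: dplifdtdplifajbgrdplif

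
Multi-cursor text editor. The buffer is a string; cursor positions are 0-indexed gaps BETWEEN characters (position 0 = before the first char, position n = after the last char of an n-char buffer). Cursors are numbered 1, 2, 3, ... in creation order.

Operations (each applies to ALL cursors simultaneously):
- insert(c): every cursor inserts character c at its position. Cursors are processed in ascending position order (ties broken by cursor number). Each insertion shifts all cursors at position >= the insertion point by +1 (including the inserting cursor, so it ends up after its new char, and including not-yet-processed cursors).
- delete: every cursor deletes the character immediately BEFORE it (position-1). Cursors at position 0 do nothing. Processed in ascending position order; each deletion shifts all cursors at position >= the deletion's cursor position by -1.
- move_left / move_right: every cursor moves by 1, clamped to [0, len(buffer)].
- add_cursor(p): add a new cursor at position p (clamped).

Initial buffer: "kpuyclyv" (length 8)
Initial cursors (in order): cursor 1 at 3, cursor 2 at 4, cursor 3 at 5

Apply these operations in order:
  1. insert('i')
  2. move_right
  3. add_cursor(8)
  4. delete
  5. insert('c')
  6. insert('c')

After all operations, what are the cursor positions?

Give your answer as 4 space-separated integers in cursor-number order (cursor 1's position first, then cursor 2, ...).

Answer: 6 13 13 13

Derivation:
After op 1 (insert('i')): buffer="kpuiyicilyv" (len 11), cursors c1@4 c2@6 c3@8, authorship ...1.2.3...
After op 2 (move_right): buffer="kpuiyicilyv" (len 11), cursors c1@5 c2@7 c3@9, authorship ...1.2.3...
After op 3 (add_cursor(8)): buffer="kpuiyicilyv" (len 11), cursors c1@5 c2@7 c4@8 c3@9, authorship ...1.2.3...
After op 4 (delete): buffer="kpuiiyv" (len 7), cursors c1@4 c2@5 c3@5 c4@5, authorship ...12..
After op 5 (insert('c')): buffer="kpuicicccyv" (len 11), cursors c1@5 c2@9 c3@9 c4@9, authorship ...112234..
After op 6 (insert('c')): buffer="kpuicciccccccyv" (len 15), cursors c1@6 c2@13 c3@13 c4@13, authorship ...1112234234..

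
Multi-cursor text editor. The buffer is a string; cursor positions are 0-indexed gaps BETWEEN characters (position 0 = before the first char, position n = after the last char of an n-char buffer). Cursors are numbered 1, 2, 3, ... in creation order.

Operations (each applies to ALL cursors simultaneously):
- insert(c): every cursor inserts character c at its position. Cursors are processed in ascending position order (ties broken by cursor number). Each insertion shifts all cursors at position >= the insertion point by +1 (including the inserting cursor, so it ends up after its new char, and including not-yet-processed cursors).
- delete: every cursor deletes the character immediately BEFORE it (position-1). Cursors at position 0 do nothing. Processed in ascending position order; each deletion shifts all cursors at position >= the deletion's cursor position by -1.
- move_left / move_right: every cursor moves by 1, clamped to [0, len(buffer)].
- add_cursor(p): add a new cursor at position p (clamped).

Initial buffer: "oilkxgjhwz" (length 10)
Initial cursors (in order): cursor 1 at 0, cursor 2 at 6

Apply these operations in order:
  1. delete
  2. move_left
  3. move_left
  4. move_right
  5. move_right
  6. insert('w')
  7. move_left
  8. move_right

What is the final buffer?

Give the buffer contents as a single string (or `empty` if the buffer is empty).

Answer: oiwlkxwjhwz

Derivation:
After op 1 (delete): buffer="oilkxjhwz" (len 9), cursors c1@0 c2@5, authorship .........
After op 2 (move_left): buffer="oilkxjhwz" (len 9), cursors c1@0 c2@4, authorship .........
After op 3 (move_left): buffer="oilkxjhwz" (len 9), cursors c1@0 c2@3, authorship .........
After op 4 (move_right): buffer="oilkxjhwz" (len 9), cursors c1@1 c2@4, authorship .........
After op 5 (move_right): buffer="oilkxjhwz" (len 9), cursors c1@2 c2@5, authorship .........
After op 6 (insert('w')): buffer="oiwlkxwjhwz" (len 11), cursors c1@3 c2@7, authorship ..1...2....
After op 7 (move_left): buffer="oiwlkxwjhwz" (len 11), cursors c1@2 c2@6, authorship ..1...2....
After op 8 (move_right): buffer="oiwlkxwjhwz" (len 11), cursors c1@3 c2@7, authorship ..1...2....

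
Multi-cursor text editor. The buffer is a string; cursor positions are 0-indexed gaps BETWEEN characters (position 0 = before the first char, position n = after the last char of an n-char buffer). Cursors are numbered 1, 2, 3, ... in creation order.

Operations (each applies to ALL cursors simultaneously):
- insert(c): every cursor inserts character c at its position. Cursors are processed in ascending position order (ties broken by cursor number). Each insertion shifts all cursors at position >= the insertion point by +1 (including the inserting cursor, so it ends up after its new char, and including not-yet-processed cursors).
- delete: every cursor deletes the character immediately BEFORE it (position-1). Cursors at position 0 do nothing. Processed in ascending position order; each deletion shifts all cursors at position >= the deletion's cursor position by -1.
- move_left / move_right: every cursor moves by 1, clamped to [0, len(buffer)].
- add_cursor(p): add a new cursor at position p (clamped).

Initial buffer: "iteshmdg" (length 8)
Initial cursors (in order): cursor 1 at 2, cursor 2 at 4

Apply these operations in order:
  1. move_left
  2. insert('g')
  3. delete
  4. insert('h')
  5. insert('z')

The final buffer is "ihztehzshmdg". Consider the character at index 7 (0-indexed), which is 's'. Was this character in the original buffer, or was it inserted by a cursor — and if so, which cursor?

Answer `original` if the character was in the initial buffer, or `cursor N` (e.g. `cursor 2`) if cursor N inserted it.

After op 1 (move_left): buffer="iteshmdg" (len 8), cursors c1@1 c2@3, authorship ........
After op 2 (insert('g')): buffer="igtegshmdg" (len 10), cursors c1@2 c2@5, authorship .1..2.....
After op 3 (delete): buffer="iteshmdg" (len 8), cursors c1@1 c2@3, authorship ........
After op 4 (insert('h')): buffer="ihtehshmdg" (len 10), cursors c1@2 c2@5, authorship .1..2.....
After op 5 (insert('z')): buffer="ihztehzshmdg" (len 12), cursors c1@3 c2@7, authorship .11..22.....
Authorship (.=original, N=cursor N): . 1 1 . . 2 2 . . . . .
Index 7: author = original

Answer: original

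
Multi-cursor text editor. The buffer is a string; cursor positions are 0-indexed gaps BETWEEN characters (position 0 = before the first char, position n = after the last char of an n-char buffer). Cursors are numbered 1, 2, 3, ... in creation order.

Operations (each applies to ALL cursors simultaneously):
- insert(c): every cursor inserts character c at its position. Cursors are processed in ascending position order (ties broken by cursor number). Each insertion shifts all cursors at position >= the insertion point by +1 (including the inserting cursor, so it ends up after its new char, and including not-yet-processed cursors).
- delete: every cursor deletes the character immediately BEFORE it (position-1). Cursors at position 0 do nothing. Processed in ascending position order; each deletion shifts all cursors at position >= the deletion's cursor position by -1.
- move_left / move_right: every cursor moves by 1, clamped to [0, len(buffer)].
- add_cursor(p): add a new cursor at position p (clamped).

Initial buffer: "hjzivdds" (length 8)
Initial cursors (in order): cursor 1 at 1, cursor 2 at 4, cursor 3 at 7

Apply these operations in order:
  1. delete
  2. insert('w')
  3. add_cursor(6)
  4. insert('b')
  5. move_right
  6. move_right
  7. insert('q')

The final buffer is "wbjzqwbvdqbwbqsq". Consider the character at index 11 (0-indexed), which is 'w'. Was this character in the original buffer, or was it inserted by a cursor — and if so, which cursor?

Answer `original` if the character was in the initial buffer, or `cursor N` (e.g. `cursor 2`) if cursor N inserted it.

After op 1 (delete): buffer="jzvds" (len 5), cursors c1@0 c2@2 c3@4, authorship .....
After op 2 (insert('w')): buffer="wjzwvdws" (len 8), cursors c1@1 c2@4 c3@7, authorship 1..2..3.
After op 3 (add_cursor(6)): buffer="wjzwvdws" (len 8), cursors c1@1 c2@4 c4@6 c3@7, authorship 1..2..3.
After op 4 (insert('b')): buffer="wbjzwbvdbwbs" (len 12), cursors c1@2 c2@6 c4@9 c3@11, authorship 11..22..433.
After op 5 (move_right): buffer="wbjzwbvdbwbs" (len 12), cursors c1@3 c2@7 c4@10 c3@12, authorship 11..22..433.
After op 6 (move_right): buffer="wbjzwbvdbwbs" (len 12), cursors c1@4 c2@8 c4@11 c3@12, authorship 11..22..433.
After op 7 (insert('q')): buffer="wbjzqwbvdqbwbqsq" (len 16), cursors c1@5 c2@10 c4@14 c3@16, authorship 11..122..24334.3
Authorship (.=original, N=cursor N): 1 1 . . 1 2 2 . . 2 4 3 3 4 . 3
Index 11: author = 3

Answer: cursor 3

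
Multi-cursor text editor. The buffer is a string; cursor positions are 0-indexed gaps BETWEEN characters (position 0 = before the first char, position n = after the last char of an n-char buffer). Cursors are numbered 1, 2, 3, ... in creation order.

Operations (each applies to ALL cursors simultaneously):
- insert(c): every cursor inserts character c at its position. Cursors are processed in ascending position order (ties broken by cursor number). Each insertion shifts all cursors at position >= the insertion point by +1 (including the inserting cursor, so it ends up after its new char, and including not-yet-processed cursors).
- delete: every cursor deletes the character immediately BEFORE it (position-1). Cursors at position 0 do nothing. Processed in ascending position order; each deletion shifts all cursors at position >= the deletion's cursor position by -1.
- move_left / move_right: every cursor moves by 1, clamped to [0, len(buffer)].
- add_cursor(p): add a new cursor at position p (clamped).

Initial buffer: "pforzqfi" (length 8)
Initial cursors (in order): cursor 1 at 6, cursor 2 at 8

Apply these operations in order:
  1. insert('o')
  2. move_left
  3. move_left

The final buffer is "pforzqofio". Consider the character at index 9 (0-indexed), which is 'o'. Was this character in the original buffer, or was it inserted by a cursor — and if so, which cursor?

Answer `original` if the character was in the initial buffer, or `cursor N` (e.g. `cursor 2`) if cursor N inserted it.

Answer: cursor 2

Derivation:
After op 1 (insert('o')): buffer="pforzqofio" (len 10), cursors c1@7 c2@10, authorship ......1..2
After op 2 (move_left): buffer="pforzqofio" (len 10), cursors c1@6 c2@9, authorship ......1..2
After op 3 (move_left): buffer="pforzqofio" (len 10), cursors c1@5 c2@8, authorship ......1..2
Authorship (.=original, N=cursor N): . . . . . . 1 . . 2
Index 9: author = 2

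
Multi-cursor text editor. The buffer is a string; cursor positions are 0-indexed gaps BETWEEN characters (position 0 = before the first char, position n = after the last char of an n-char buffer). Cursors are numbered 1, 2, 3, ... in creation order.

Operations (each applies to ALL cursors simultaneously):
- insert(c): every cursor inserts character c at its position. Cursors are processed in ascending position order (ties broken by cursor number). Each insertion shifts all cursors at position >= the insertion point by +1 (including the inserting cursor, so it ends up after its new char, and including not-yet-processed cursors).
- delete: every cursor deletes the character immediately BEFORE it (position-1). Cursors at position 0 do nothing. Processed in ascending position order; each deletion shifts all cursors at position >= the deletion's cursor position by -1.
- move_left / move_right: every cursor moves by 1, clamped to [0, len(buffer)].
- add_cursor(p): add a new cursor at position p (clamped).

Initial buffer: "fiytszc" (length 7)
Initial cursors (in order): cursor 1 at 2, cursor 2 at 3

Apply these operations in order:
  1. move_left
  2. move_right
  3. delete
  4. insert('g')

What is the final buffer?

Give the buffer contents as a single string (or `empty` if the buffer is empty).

Answer: fggtszc

Derivation:
After op 1 (move_left): buffer="fiytszc" (len 7), cursors c1@1 c2@2, authorship .......
After op 2 (move_right): buffer="fiytszc" (len 7), cursors c1@2 c2@3, authorship .......
After op 3 (delete): buffer="ftszc" (len 5), cursors c1@1 c2@1, authorship .....
After op 4 (insert('g')): buffer="fggtszc" (len 7), cursors c1@3 c2@3, authorship .12....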